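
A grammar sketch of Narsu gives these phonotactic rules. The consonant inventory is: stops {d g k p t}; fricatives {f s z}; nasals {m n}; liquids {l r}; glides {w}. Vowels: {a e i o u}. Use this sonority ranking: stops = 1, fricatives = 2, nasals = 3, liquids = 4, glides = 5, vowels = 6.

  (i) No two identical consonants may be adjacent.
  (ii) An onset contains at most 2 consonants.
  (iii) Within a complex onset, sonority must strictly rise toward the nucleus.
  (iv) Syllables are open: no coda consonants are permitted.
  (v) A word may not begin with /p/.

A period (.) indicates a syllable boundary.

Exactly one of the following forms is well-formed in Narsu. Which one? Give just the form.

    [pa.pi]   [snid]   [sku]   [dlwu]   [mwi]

[mwi]

[pa.pi] — violates constraint (v): word begins with /p/ → ill-formed
[snid] — violates constraint (iv): syllable 1 coda /d/ has 1 consonant (> 0) → ill-formed
[sku] — violates constraint (iii): syllable 1 onset /sk/: /s/ (fricative, 2) → /k/ (stop, 1) does not rise → ill-formed
[dlwu] — violates constraint (ii): syllable 1 onset /dlw/ has 3 consonants (> 2) → ill-formed
[mwi] — σ1 onset /mw/ (3→5 rises), coda /∅/ ok → well-formed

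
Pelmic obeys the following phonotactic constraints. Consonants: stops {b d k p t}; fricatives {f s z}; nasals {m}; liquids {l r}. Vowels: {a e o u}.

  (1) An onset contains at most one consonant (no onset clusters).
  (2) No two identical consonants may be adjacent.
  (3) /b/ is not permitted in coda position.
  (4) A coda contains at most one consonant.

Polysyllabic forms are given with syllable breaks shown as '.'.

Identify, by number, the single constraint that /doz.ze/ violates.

2

/doz.ze/: adjacent identical consonants /zz/.
This is a violation of constraint 2: "No two identical consonants may be adjacent."
The remaining constraints (1, 3, 4) are satisfied.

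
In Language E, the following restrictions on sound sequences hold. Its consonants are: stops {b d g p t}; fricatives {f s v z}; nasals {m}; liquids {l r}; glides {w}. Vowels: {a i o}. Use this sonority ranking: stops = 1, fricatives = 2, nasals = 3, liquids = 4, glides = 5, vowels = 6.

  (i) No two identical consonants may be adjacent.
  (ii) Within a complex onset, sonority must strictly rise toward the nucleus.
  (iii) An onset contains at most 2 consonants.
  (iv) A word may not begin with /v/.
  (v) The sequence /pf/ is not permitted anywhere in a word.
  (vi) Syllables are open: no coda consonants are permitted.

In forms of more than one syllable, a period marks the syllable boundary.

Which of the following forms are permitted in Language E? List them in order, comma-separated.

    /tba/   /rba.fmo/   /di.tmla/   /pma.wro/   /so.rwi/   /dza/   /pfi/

/so.rwi/, /dza/

/tba/ — violates constraint (ii): syllable 1 onset /tb/: /t/ (stop, 1) → /b/ (stop, 1) does not rise → not permitted
/rba.fmo/ — violates constraint (ii): syllable 1 onset /rb/: /r/ (liquid, 4) → /b/ (stop, 1) does not rise → not permitted
/di.tmla/ — violates constraint (iii): syllable 2 onset /tml/ has 3 consonants (> 2) → not permitted
/pma.wro/ — violates constraint (ii): syllable 2 onset /wr/: /w/ (glide, 5) → /r/ (liquid, 4) does not rise → not permitted
/so.rwi/ — σ1 onset /s/, coda /∅/ ok; σ2 onset /rw/ (4→5 rises), coda /∅/ ok → permitted
/dza/ — σ1 onset /dz/ (1→2 rises), coda /∅/ ok → permitted
/pfi/ — violates constraint (v): contains banned sequence /pf/ → not permitted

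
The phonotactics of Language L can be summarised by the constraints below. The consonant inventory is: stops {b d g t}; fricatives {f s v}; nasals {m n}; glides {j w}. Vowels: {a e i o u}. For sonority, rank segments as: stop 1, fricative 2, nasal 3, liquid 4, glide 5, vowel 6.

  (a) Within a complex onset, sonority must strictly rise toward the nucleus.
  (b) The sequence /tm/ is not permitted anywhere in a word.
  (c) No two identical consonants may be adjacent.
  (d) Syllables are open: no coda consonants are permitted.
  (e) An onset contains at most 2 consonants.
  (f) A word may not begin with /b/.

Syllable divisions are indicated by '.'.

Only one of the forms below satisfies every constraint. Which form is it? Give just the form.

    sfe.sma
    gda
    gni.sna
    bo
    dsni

sfe.sma — violates constraint (a): syllable 1 onset /sf/: /s/ (fricative, 2) → /f/ (fricative, 2) does not rise → illicit
gda — violates constraint (a): syllable 1 onset /gd/: /g/ (stop, 1) → /d/ (stop, 1) does not rise → illicit
gni.sna — σ1 onset /gn/ (1→3 rises), coda /∅/ ok; σ2 onset /sn/ (2→3 rises), coda /∅/ ok → licit
bo — violates constraint (f): word begins with /b/ → illicit
dsni — violates constraint (e): syllable 1 onset /dsn/ has 3 consonants (> 2) → illicit

gni.sna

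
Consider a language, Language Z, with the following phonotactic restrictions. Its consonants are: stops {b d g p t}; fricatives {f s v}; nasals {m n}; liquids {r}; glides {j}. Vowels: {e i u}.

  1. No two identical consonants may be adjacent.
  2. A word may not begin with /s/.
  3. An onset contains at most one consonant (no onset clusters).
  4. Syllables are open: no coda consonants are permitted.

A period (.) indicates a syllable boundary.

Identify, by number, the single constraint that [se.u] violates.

[se.u]: word begins with /s/.
This is a violation of constraint 2: "A word may not begin with /s/."
The remaining constraints (1, 3, 4) are satisfied.

2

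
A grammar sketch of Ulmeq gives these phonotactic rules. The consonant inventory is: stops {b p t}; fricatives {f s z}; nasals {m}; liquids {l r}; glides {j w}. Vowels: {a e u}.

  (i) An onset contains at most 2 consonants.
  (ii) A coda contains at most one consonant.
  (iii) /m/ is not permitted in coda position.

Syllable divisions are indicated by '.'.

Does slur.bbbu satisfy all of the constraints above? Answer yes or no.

no

slur.bbbu — violates constraint (i): syllable 2 onset /bbb/ has 3 consonants (> 2) → ill-formed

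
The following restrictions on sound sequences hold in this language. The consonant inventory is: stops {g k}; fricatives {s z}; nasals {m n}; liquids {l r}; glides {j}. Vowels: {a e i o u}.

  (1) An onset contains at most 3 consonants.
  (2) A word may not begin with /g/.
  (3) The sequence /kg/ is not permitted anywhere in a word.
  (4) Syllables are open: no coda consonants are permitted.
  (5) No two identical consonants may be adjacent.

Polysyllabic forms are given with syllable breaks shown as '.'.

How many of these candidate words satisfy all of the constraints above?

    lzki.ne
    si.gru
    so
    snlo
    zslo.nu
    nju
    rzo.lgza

7

lzki.ne — σ1 onset /lzk/ (3C), coda /∅/ ok; σ2 onset /n/, coda /∅/ ok → licit
si.gru — σ1 onset /s/, coda /∅/ ok; σ2 onset /gr/ (2C), coda /∅/ ok → licit
so — σ1 onset /s/, coda /∅/ ok → licit
snlo — σ1 onset /snl/ (3C), coda /∅/ ok → licit
zslo.nu — σ1 onset /zsl/ (3C), coda /∅/ ok; σ2 onset /n/, coda /∅/ ok → licit
nju — σ1 onset /nj/ (2C), coda /∅/ ok → licit
rzo.lgza — σ1 onset /rz/ (2C), coda /∅/ ok; σ2 onset /lgz/ (3C), coda /∅/ ok → licit
Licit: lzki.ne, si.gru, so, snlo, zslo.nu, nju, rzo.lgza → 7.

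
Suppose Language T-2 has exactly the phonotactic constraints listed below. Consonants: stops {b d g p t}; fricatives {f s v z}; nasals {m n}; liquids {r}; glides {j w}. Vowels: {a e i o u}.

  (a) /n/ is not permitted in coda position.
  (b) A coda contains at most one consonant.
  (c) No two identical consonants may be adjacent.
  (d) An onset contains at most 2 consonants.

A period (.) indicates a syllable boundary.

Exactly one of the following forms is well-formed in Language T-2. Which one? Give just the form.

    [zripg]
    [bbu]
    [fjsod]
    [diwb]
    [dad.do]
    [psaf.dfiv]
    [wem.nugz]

[zripg] — violates constraint (b): syllable 1 coda /pg/ has 2 consonants (> 1) → ill-formed
[bbu] — violates constraint (c): adjacent identical consonants /bb/ → ill-formed
[fjsod] — violates constraint (d): syllable 1 onset /fjs/ has 3 consonants (> 2) → ill-formed
[diwb] — violates constraint (b): syllable 1 coda /wb/ has 2 consonants (> 1) → ill-formed
[dad.do] — violates constraint (c): adjacent identical consonants /dd/ → ill-formed
[psaf.dfiv] — σ1 onset /ps/ (2C), coda /f/ ok; σ2 onset /df/ (2C), coda /v/ ok → well-formed
[wem.nugz] — violates constraint (b): syllable 2 coda /gz/ has 2 consonants (> 1) → ill-formed

[psaf.dfiv]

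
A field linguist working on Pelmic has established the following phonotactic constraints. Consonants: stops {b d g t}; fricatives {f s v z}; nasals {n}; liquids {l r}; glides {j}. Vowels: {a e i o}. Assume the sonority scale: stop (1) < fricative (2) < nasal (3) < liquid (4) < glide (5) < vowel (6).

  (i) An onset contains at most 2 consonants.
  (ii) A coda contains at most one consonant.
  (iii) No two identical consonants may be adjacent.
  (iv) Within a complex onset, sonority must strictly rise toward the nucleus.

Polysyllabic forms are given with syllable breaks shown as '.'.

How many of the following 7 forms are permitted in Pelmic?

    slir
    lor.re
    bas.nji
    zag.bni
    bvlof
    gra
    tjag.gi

slir — σ1 onset /sl/ (2→4 rises), coda /r/ ok → permitted
lor.re — violates constraint (iii): adjacent identical consonants /rr/ → not permitted
bas.nji — σ1 onset /b/, coda /s/ ok; σ2 onset /nj/ (3→5 rises), coda /∅/ ok → permitted
zag.bni — σ1 onset /z/, coda /g/ ok; σ2 onset /bn/ (1→3 rises), coda /∅/ ok → permitted
bvlof — violates constraint (i): syllable 1 onset /bvl/ has 3 consonants (> 2) → not permitted
gra — σ1 onset /gr/ (1→4 rises), coda /∅/ ok → permitted
tjag.gi — violates constraint (iii): adjacent identical consonants /gg/ → not permitted
Permitted: slir, bas.nji, zag.bni, gra → 4.

4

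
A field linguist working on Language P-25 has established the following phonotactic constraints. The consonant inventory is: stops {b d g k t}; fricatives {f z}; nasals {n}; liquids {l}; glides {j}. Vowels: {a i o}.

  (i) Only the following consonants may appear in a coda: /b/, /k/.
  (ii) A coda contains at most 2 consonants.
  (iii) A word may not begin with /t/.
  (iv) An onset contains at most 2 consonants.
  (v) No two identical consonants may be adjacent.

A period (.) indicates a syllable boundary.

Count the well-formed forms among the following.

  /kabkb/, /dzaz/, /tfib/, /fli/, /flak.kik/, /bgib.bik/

1

/kabkb/ — violates constraint (ii): syllable 1 coda /bkb/ has 3 consonants (> 2) → ill-formed
/dzaz/ — violates constraint (i): syllable 1 coda contains /z/, which is not a licensed coda consonant → ill-formed
/tfib/ — violates constraint (iii): word begins with /t/ → ill-formed
/fli/ — σ1 onset /fl/ (2C), coda /∅/ ok → well-formed
/flak.kik/ — violates constraint (v): adjacent identical consonants /kk/ → ill-formed
/bgib.bik/ — violates constraint (v): adjacent identical consonants /bb/ → ill-formed
Well-formed: /fli/ → 1.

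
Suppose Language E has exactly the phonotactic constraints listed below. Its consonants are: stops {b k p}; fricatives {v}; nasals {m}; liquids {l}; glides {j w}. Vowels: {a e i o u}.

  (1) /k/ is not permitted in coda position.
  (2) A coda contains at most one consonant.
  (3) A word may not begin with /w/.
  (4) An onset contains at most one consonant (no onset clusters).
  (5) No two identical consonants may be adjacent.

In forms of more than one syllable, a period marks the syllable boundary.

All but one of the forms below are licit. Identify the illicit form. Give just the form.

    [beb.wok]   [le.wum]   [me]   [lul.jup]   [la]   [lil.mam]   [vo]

[beb.wok] — violates constraint 1: syllable 2 coda contains /k/ → illicit
[le.wum] — σ1 onset /l/, coda /∅/ ok; σ2 onset /w/, coda /m/ ok → licit
[me] — σ1 onset /m/, coda /∅/ ok → licit
[lul.jup] — σ1 onset /l/, coda /l/ ok; σ2 onset /j/, coda /p/ ok → licit
[la] — σ1 onset /l/, coda /∅/ ok → licit
[lil.mam] — σ1 onset /l/, coda /l/ ok; σ2 onset /m/, coda /m/ ok → licit
[vo] — σ1 onset /v/, coda /∅/ ok → licit

[beb.wok]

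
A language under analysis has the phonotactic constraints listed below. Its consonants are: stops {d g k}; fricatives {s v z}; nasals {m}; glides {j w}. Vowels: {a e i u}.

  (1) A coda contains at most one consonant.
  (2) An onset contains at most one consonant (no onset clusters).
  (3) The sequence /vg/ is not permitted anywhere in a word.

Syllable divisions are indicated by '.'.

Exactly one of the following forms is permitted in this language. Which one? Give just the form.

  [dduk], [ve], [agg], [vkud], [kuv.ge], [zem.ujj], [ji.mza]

[dduk] — violates constraint 2: syllable 1 onset /dd/ has 2 consonants (> 1) → not permitted
[ve] — σ1 onset /v/, coda /∅/ ok → permitted
[agg] — violates constraint 1: syllable 1 coda /gg/ has 2 consonants (> 1) → not permitted
[vkud] — violates constraint 2: syllable 1 onset /vk/ has 2 consonants (> 1) → not permitted
[kuv.ge] — violates constraint 3: contains banned sequence /vg/ → not permitted
[zem.ujj] — violates constraint 1: syllable 2 coda /jj/ has 2 consonants (> 1) → not permitted
[ji.mza] — violates constraint 2: syllable 2 onset /mz/ has 2 consonants (> 1) → not permitted

[ve]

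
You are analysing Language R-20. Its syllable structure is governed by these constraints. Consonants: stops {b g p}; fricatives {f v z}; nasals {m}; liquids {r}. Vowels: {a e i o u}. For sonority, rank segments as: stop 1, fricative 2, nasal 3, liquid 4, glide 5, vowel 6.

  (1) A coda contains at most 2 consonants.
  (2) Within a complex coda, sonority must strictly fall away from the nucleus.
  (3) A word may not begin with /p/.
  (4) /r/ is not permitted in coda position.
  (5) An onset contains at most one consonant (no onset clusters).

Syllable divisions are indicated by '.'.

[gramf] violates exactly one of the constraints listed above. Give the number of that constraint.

5

[gramf]: syllable 1 onset /gr/ has 2 consonants (> 1).
This is a violation of constraint 5: "An onset contains at most one consonant (no onset clusters)."
The remaining constraints (1, 2, 3, 4) are satisfied.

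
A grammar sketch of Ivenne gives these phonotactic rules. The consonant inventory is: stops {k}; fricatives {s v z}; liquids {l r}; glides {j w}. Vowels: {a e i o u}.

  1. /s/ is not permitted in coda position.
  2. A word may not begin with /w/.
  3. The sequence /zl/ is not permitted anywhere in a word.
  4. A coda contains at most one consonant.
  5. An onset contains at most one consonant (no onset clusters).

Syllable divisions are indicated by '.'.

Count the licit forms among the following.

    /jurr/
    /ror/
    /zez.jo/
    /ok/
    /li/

/jurr/ — violates constraint 4: syllable 1 coda /rr/ has 2 consonants (> 1) → illicit
/ror/ — σ1 onset /r/, coda /r/ ok → licit
/zez.jo/ — σ1 onset /z/, coda /z/ ok; σ2 onset /j/, coda /∅/ ok → licit
/ok/ — σ1 onset /∅/, coda /k/ ok → licit
/li/ — σ1 onset /l/, coda /∅/ ok → licit
Licit: /ror/, /zez.jo/, /ok/, /li/ → 4.

4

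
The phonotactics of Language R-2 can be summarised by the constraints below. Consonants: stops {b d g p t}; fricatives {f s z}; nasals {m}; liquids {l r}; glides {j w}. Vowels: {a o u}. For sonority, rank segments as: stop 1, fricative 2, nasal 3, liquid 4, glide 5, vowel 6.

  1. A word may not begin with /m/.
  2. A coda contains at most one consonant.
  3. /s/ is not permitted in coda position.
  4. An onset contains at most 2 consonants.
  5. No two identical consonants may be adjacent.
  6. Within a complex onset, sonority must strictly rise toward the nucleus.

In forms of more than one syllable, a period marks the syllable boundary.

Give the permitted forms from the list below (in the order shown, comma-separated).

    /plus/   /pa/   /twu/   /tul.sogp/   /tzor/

/plus/ — violates constraint 3: syllable 1 coda contains /s/ → not permitted
/pa/ — σ1 onset /p/, coda /∅/ ok → permitted
/twu/ — σ1 onset /tw/ (1→5 rises), coda /∅/ ok → permitted
/tul.sogp/ — violates constraint 2: syllable 2 coda /gp/ has 2 consonants (> 1) → not permitted
/tzor/ — σ1 onset /tz/ (1→2 rises), coda /r/ ok → permitted

/pa/, /twu/, /tzor/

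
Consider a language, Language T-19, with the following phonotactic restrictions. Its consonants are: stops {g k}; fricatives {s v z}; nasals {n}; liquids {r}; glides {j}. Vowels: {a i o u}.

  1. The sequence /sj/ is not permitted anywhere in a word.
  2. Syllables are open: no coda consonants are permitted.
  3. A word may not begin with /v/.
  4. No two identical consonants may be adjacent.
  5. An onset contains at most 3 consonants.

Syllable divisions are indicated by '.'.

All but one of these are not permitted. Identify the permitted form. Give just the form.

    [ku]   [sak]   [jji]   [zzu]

[ku] — σ1 onset /k/, coda /∅/ ok → permitted
[sak] — violates constraint 2: syllable 1 coda /k/ has 1 consonant (> 0) → not permitted
[jji] — violates constraint 4: adjacent identical consonants /jj/ → not permitted
[zzu] — violates constraint 4: adjacent identical consonants /zz/ → not permitted

[ku]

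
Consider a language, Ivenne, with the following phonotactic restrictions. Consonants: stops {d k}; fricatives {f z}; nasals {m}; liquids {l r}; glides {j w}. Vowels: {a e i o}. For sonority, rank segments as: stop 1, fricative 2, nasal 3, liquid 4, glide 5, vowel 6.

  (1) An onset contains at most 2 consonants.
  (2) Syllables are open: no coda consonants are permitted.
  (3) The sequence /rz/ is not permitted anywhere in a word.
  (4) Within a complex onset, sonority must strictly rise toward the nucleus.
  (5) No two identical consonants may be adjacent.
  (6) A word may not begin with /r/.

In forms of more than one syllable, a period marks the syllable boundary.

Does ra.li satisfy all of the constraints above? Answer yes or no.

no

ra.li — violates constraint 6: word begins with /r/ → ill-formed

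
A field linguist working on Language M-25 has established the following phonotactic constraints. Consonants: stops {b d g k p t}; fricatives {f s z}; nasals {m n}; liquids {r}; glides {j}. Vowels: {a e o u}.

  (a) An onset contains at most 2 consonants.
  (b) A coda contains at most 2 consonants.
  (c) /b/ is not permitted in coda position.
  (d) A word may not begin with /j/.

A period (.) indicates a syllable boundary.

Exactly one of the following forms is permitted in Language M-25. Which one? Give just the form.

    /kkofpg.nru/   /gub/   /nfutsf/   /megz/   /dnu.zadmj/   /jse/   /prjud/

/kkofpg.nru/ — violates constraint (b): syllable 1 coda /fpg/ has 3 consonants (> 2) → not permitted
/gub/ — violates constraint (c): syllable 1 coda contains /b/ → not permitted
/nfutsf/ — violates constraint (b): syllable 1 coda /tsf/ has 3 consonants (> 2) → not permitted
/megz/ — σ1 onset /m/, coda /gz/ (2C) ok → permitted
/dnu.zadmj/ — violates constraint (b): syllable 2 coda /dmj/ has 3 consonants (> 2) → not permitted
/jse/ — violates constraint (d): word begins with /j/ → not permitted
/prjud/ — violates constraint (a): syllable 1 onset /prj/ has 3 consonants (> 2) → not permitted

/megz/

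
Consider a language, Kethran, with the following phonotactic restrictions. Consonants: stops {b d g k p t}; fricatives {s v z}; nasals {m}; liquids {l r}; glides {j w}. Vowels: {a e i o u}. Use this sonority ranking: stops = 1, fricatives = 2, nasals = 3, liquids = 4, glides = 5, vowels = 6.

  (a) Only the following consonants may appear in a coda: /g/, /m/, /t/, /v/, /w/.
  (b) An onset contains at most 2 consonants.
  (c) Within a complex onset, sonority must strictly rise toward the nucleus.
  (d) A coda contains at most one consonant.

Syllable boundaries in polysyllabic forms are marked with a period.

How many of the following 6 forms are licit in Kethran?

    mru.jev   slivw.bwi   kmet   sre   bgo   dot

4

mru.jev — σ1 onset /mr/ (3→4 rises), coda /∅/ ok; σ2 onset /j/, coda /v/ ok → licit
slivw.bwi — violates constraint (d): syllable 1 coda /vw/ has 2 consonants (> 1) → illicit
kmet — σ1 onset /km/ (1→3 rises), coda /t/ ok → licit
sre — σ1 onset /sr/ (2→4 rises), coda /∅/ ok → licit
bgo — violates constraint (c): syllable 1 onset /bg/: /b/ (stop, 1) → /g/ (stop, 1) does not rise → illicit
dot — σ1 onset /d/, coda /t/ ok → licit
Licit: mru.jev, kmet, sre, dot → 4.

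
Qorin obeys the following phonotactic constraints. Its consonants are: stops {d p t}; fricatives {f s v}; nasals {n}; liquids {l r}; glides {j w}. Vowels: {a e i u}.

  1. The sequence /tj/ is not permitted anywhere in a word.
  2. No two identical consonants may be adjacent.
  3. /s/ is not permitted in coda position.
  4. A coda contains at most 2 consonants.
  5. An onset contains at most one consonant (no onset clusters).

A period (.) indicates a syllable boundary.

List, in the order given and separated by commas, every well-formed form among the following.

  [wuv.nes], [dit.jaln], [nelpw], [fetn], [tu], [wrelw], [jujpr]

[fetn], [tu]

[wuv.nes] — violates constraint 3: syllable 2 coda contains /s/ → ill-formed
[dit.jaln] — violates constraint 1: contains banned sequence /tj/ → ill-formed
[nelpw] — violates constraint 4: syllable 1 coda /lpw/ has 3 consonants (> 2) → ill-formed
[fetn] — σ1 onset /f/, coda /tn/ (2C) ok → well-formed
[tu] — σ1 onset /t/, coda /∅/ ok → well-formed
[wrelw] — violates constraint 5: syllable 1 onset /wr/ has 2 consonants (> 1) → ill-formed
[jujpr] — violates constraint 4: syllable 1 coda /jpr/ has 3 consonants (> 2) → ill-formed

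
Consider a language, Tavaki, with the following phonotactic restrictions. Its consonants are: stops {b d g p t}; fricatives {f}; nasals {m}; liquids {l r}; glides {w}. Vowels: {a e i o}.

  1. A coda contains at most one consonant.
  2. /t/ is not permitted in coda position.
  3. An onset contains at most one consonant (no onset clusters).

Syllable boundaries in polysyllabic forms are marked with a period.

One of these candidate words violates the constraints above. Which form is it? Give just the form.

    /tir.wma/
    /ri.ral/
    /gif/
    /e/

/tir.wma/

/tir.wma/ — violates constraint 3: syllable 2 onset /wm/ has 2 consonants (> 1) → illicit
/ri.ral/ — σ1 onset /r/, coda /∅/ ok; σ2 onset /r/, coda /l/ ok → licit
/gif/ — σ1 onset /g/, coda /f/ ok → licit
/e/ — σ1 onset /∅/, coda /∅/ ok → licit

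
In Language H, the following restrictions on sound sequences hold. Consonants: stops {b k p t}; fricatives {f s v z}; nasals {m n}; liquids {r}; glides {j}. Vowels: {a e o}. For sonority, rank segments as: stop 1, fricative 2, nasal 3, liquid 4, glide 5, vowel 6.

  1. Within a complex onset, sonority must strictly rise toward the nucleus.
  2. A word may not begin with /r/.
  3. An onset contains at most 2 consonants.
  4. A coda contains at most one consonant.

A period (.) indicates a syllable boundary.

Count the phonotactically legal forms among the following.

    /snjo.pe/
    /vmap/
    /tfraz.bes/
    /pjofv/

/snjo.pe/ — violates constraint 3: syllable 1 onset /snj/ has 3 consonants (> 2) → phonotactically illegal
/vmap/ — σ1 onset /vm/ (2→3 rises), coda /p/ ok → phonotactically legal
/tfraz.bes/ — violates constraint 3: syllable 1 onset /tfr/ has 3 consonants (> 2) → phonotactically illegal
/pjofv/ — violates constraint 4: syllable 1 coda /fv/ has 2 consonants (> 1) → phonotactically illegal
Phonotactically legal: /vmap/ → 1.

1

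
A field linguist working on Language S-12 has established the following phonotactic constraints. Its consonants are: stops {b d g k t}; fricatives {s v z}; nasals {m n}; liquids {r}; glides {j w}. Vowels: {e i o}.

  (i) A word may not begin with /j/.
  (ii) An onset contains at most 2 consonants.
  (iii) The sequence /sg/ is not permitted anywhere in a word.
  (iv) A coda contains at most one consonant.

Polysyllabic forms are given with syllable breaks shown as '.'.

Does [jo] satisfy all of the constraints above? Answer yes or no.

[jo] — violates constraint (i): word begins with /j/ → ill-formed

no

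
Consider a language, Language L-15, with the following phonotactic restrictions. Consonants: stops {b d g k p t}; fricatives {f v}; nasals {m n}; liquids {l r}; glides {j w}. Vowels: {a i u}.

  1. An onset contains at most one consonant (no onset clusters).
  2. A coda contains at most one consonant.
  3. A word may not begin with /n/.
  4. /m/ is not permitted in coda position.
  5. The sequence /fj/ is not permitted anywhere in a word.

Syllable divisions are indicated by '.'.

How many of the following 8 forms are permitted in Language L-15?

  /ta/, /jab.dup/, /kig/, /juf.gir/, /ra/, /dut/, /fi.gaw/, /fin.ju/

8

/ta/ — σ1 onset /t/, coda /∅/ ok → permitted
/jab.dup/ — σ1 onset /j/, coda /b/ ok; σ2 onset /d/, coda /p/ ok → permitted
/kig/ — σ1 onset /k/, coda /g/ ok → permitted
/juf.gir/ — σ1 onset /j/, coda /f/ ok; σ2 onset /g/, coda /r/ ok → permitted
/ra/ — σ1 onset /r/, coda /∅/ ok → permitted
/dut/ — σ1 onset /d/, coda /t/ ok → permitted
/fi.gaw/ — σ1 onset /f/, coda /∅/ ok; σ2 onset /g/, coda /w/ ok → permitted
/fin.ju/ — σ1 onset /f/, coda /n/ ok; σ2 onset /j/, coda /∅/ ok → permitted
Permitted: /ta/, /jab.dup/, /kig/, /juf.gir/, /ra/, /dut/, /fi.gaw/, /fin.ju/ → 8.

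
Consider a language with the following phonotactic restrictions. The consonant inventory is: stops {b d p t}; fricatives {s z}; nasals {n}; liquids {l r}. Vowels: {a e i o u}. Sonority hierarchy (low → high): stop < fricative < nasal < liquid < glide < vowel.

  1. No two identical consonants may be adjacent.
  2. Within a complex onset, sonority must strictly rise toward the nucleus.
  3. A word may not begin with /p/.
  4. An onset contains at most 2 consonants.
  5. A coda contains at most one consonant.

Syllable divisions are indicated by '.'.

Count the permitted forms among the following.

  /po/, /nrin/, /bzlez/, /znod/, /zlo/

3

/po/ — violates constraint 3: word begins with /p/ → not permitted
/nrin/ — σ1 onset /nr/ (3→4 rises), coda /n/ ok → permitted
/bzlez/ — violates constraint 4: syllable 1 onset /bzl/ has 3 consonants (> 2) → not permitted
/znod/ — σ1 onset /zn/ (2→3 rises), coda /d/ ok → permitted
/zlo/ — σ1 onset /zl/ (2→4 rises), coda /∅/ ok → permitted
Permitted: /nrin/, /znod/, /zlo/ → 3.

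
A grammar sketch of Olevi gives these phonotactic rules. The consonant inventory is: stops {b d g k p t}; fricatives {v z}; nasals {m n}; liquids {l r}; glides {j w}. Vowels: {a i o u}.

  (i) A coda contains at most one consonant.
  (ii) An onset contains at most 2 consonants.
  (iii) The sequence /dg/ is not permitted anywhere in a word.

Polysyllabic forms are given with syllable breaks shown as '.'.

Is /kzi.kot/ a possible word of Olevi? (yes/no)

yes

/kzi.kot/ — σ1 onset /kz/ (2C), coda /∅/ ok; σ2 onset /k/, coda /t/ ok → phonotactically legal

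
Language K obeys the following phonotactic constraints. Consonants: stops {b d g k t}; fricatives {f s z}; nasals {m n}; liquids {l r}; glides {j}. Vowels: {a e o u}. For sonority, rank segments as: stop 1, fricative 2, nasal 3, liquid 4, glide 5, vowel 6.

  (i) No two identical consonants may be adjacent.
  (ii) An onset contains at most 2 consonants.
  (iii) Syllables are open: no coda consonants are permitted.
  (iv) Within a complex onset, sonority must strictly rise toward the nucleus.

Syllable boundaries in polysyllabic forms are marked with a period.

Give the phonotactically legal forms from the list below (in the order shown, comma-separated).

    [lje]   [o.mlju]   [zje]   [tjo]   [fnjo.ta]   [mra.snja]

[lje], [zje], [tjo]

[lje] — σ1 onset /lj/ (4→5 rises), coda /∅/ ok → phonotactically legal
[o.mlju] — violates constraint (ii): syllable 2 onset /mlj/ has 3 consonants (> 2) → phonotactically illegal
[zje] — σ1 onset /zj/ (2→5 rises), coda /∅/ ok → phonotactically legal
[tjo] — σ1 onset /tj/ (1→5 rises), coda /∅/ ok → phonotactically legal
[fnjo.ta] — violates constraint (ii): syllable 1 onset /fnj/ has 3 consonants (> 2) → phonotactically illegal
[mra.snja] — violates constraint (ii): syllable 2 onset /snj/ has 3 consonants (> 2) → phonotactically illegal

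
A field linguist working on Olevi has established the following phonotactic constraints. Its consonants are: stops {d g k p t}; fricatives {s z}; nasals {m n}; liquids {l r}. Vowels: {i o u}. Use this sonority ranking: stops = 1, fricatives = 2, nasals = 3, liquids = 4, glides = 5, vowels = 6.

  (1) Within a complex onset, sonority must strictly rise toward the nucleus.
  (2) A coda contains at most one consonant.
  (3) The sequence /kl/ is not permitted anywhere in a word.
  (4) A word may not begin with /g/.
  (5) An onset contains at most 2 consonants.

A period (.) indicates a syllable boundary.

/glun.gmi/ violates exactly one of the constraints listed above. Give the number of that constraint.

/glun.gmi/: word begins with /g/.
This is a violation of constraint 4: "A word may not begin with /g/."
The remaining constraints (1, 2, 3, 5) are satisfied.

4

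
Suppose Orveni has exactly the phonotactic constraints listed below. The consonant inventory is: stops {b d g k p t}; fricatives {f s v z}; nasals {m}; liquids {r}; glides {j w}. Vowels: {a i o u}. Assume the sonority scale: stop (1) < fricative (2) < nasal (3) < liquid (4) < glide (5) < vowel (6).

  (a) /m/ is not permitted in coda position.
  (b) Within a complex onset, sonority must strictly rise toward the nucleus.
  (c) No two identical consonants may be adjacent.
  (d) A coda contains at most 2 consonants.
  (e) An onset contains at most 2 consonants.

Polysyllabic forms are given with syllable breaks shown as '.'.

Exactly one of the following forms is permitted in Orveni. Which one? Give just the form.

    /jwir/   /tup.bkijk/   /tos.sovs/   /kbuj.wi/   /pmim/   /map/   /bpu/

/map/

/jwir/ — violates constraint (b): syllable 1 onset /jw/: /j/ (glide, 5) → /w/ (glide, 5) does not rise → not permitted
/tup.bkijk/ — violates constraint (b): syllable 2 onset /bk/: /b/ (stop, 1) → /k/ (stop, 1) does not rise → not permitted
/tos.sovs/ — violates constraint (c): adjacent identical consonants /ss/ → not permitted
/kbuj.wi/ — violates constraint (b): syllable 1 onset /kb/: /k/ (stop, 1) → /b/ (stop, 1) does not rise → not permitted
/pmim/ — violates constraint (a): syllable 1 coda contains /m/ → not permitted
/map/ — σ1 onset /m/, coda /p/ ok → permitted
/bpu/ — violates constraint (b): syllable 1 onset /bp/: /b/ (stop, 1) → /p/ (stop, 1) does not rise → not permitted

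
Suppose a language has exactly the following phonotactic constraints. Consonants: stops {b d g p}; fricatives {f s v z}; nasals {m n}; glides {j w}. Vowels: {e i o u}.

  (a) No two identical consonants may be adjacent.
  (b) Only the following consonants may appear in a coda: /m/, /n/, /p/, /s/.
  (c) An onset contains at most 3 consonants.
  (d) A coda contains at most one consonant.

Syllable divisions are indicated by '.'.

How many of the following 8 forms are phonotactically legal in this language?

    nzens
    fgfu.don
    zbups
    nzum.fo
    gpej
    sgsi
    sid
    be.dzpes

nzens — violates constraint (d): syllable 1 coda /ns/ has 2 consonants (> 1) → phonotactically illegal
fgfu.don — σ1 onset /fgf/ (3C), coda /∅/ ok; σ2 onset /d/, coda /n/ ok → phonotactically legal
zbups — violates constraint (d): syllable 1 coda /ps/ has 2 consonants (> 1) → phonotactically illegal
nzum.fo — σ1 onset /nz/ (2C), coda /m/ ok; σ2 onset /f/, coda /∅/ ok → phonotactically legal
gpej — violates constraint (b): syllable 1 coda contains /j/, which is not a licensed coda consonant → phonotactically illegal
sgsi — σ1 onset /sgs/ (3C), coda /∅/ ok → phonotactically legal
sid — violates constraint (b): syllable 1 coda contains /d/, which is not a licensed coda consonant → phonotactically illegal
be.dzpes — σ1 onset /b/, coda /∅/ ok; σ2 onset /dzp/ (3C), coda /s/ ok → phonotactically legal
Phonotactically legal: fgfu.don, nzum.fo, sgsi, be.dzpes → 4.

4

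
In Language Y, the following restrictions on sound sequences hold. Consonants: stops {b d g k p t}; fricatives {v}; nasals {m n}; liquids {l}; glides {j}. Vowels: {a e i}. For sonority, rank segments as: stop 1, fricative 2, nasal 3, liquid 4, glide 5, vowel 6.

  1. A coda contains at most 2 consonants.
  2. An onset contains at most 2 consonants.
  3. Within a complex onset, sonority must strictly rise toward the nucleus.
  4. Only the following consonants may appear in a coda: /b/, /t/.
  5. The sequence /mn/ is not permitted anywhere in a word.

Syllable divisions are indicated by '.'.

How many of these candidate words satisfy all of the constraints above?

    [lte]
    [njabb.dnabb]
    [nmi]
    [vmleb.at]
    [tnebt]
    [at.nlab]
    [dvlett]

3

[lte] — violates constraint 3: syllable 1 onset /lt/: /l/ (liquid, 4) → /t/ (stop, 1) does not rise → illicit
[njabb.dnabb] — σ1 onset /nj/ (3→5 rises), coda /bb/ (2C) ok; σ2 onset /dn/ (1→3 rises), coda /bb/ (2C) ok → licit
[nmi] — violates constraint 3: syllable 1 onset /nm/: /n/ (nasal, 3) → /m/ (nasal, 3) does not rise → illicit
[vmleb.at] — violates constraint 2: syllable 1 onset /vml/ has 3 consonants (> 2) → illicit
[tnebt] — σ1 onset /tn/ (1→3 rises), coda /bt/ (2C) ok → licit
[at.nlab] — σ1 onset /∅/, coda /t/ ok; σ2 onset /nl/ (3→4 rises), coda /b/ ok → licit
[dvlett] — violates constraint 2: syllable 1 onset /dvl/ has 3 consonants (> 2) → illicit
Licit: [njabb.dnabb], [tnebt], [at.nlab] → 3.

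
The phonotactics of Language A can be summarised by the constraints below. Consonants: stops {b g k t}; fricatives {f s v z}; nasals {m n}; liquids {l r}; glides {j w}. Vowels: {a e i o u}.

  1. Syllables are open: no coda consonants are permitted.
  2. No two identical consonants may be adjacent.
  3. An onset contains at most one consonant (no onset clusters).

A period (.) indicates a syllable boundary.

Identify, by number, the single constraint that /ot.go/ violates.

/ot.go/: syllable 1 coda /t/ has 1 consonant (> 0).
This is a violation of constraint 1: "Syllables are open: no coda consonants are permitted."
The remaining constraints (2, 3) are satisfied.

1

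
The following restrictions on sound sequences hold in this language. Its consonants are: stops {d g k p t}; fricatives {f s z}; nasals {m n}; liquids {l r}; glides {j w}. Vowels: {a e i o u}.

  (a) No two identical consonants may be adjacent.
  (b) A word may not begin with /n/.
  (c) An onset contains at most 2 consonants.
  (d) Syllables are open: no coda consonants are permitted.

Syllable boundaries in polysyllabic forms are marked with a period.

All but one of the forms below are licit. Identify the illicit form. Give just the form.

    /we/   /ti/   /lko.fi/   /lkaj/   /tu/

/lkaj/

/we/ — σ1 onset /w/, coda /∅/ ok → licit
/ti/ — σ1 onset /t/, coda /∅/ ok → licit
/lko.fi/ — σ1 onset /lk/ (2C), coda /∅/ ok; σ2 onset /f/, coda /∅/ ok → licit
/lkaj/ — violates constraint (d): syllable 1 coda /j/ has 1 consonant (> 0) → illicit
/tu/ — σ1 onset /t/, coda /∅/ ok → licit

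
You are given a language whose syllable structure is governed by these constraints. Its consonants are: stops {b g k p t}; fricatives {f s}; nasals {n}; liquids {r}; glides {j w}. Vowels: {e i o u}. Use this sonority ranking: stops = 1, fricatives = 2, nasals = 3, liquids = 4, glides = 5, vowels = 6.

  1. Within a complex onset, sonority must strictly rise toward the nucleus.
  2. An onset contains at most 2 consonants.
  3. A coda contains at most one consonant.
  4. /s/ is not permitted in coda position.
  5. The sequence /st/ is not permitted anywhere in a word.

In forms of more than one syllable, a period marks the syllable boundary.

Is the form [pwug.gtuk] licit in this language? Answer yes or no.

[pwug.gtuk] — violates constraint 1: syllable 2 onset /gt/: /g/ (stop, 1) → /t/ (stop, 1) does not rise → illicit

no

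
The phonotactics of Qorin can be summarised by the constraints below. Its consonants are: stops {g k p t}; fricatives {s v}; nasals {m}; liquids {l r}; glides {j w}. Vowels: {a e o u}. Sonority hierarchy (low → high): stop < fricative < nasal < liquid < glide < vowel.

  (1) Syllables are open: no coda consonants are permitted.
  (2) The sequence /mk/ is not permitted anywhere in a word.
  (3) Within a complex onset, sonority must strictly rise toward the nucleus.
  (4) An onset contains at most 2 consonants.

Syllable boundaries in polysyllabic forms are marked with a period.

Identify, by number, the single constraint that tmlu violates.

4

tmlu: syllable 1 onset /tml/ has 3 consonants (> 2).
This is a violation of constraint 4: "An onset contains at most 2 consonants."
The remaining constraints (1, 2, 3) are satisfied.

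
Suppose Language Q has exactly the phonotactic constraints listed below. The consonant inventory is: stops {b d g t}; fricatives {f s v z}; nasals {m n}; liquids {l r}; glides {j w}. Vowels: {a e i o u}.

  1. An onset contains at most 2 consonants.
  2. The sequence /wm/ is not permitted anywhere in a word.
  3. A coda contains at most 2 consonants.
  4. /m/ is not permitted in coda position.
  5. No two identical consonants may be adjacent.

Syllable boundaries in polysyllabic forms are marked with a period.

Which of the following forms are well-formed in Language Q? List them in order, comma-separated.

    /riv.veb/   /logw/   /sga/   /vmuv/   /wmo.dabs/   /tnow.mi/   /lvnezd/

/riv.veb/ — violates constraint 5: adjacent identical consonants /vv/ → ill-formed
/logw/ — σ1 onset /l/, coda /gw/ (2C) ok → well-formed
/sga/ — σ1 onset /sg/ (2C), coda /∅/ ok → well-formed
/vmuv/ — σ1 onset /vm/ (2C), coda /v/ ok → well-formed
/wmo.dabs/ — violates constraint 2: contains banned sequence /wm/ → ill-formed
/tnow.mi/ — violates constraint 2: contains banned sequence /wm/ → ill-formed
/lvnezd/ — violates constraint 1: syllable 1 onset /lvn/ has 3 consonants (> 2) → ill-formed

/logw/, /sga/, /vmuv/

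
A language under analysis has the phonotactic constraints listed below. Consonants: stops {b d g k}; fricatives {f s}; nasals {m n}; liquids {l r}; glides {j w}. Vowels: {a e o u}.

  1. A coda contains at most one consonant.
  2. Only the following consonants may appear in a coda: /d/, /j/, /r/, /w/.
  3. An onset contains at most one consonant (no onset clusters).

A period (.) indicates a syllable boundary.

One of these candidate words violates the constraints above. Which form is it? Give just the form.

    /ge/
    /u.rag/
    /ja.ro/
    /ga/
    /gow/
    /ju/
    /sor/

/ge/ — σ1 onset /g/, coda /∅/ ok → licit
/u.rag/ — violates constraint 2: syllable 2 coda contains /g/, which is not a licensed coda consonant → illicit
/ja.ro/ — σ1 onset /j/, coda /∅/ ok; σ2 onset /r/, coda /∅/ ok → licit
/ga/ — σ1 onset /g/, coda /∅/ ok → licit
/gow/ — σ1 onset /g/, coda /w/ ok → licit
/ju/ — σ1 onset /j/, coda /∅/ ok → licit
/sor/ — σ1 onset /s/, coda /r/ ok → licit

/u.rag/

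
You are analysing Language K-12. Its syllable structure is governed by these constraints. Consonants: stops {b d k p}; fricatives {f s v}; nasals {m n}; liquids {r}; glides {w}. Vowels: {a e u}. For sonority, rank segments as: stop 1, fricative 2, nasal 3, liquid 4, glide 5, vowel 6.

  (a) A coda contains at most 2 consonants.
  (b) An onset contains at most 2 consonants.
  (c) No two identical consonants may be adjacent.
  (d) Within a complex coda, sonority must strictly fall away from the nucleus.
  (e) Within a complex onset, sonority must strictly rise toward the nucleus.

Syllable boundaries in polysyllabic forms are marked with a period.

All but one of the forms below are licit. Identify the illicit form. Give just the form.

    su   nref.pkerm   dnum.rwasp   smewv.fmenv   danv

su — σ1 onset /s/, coda /∅/ ok → licit
nref.pkerm — violates constraint (e): syllable 2 onset /pk/: /p/ (stop, 1) → /k/ (stop, 1) does not rise → illicit
dnum.rwasp — σ1 onset /dn/ (1→3 rises), coda /m/ ok; σ2 onset /rw/ (4→5 rises), coda /sp/ (2→1 falls) ok → licit
smewv.fmenv — σ1 onset /sm/ (2→3 rises), coda /wv/ (5→2 falls) ok; σ2 onset /fm/ (2→3 rises), coda /nv/ (3→2 falls) ok → licit
danv — σ1 onset /d/, coda /nv/ (3→2 falls) ok → licit

nref.pkerm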